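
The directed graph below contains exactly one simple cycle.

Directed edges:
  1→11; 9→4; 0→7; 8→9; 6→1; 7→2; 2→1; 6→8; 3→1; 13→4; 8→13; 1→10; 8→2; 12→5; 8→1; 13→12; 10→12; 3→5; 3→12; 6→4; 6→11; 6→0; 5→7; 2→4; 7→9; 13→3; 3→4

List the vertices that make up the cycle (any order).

DFS with gray/black marking from 2:
2 gray
  1 gray
    11 gray
    11 black
    10 gray
      12 gray
        5 gray
          7 gray
            7→2: 2 is gray → back edge
Back edge closes the cycle 2 → 1 → 10 → 12 → 5 → 7 → 2; its vertices are {1, 2, 5, 7, 10, 12}.

1, 2, 5, 7, 10, 12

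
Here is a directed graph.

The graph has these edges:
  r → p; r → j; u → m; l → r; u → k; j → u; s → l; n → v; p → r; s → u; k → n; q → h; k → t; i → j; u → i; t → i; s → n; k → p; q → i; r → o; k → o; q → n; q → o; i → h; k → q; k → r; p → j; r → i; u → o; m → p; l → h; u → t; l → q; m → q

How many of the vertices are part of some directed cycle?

9

A vertex is on a directed cycle iff it belongs to a strongly connected component of size ≥ 2 (or has a self-loop).
The vertices on cycles are {i, j, k, m, p, q, r, t, u} — 9 in total.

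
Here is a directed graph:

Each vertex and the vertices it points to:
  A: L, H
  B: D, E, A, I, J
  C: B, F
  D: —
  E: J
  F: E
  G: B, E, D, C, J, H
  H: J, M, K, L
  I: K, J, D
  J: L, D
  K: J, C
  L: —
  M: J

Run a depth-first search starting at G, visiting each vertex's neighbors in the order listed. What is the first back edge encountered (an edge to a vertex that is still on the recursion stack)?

C->B

DFS from G (visiting each vertex's neighbors in the order listed); mark gray on enter, black on exit:
G gray
  B gray
    D gray
    D black
    E gray
      J gray
        L gray
        L black
        J→D: D black — skip
      J black
    E black
    A gray
      A→L: L black — skip
      H gray
        H→J: J black — skip
        M gray
          M→J: J black — skip
        M black
        K gray
          K→J: J black — skip
          C gray
            C→B: B is gray → back edge
First back edge: C → B.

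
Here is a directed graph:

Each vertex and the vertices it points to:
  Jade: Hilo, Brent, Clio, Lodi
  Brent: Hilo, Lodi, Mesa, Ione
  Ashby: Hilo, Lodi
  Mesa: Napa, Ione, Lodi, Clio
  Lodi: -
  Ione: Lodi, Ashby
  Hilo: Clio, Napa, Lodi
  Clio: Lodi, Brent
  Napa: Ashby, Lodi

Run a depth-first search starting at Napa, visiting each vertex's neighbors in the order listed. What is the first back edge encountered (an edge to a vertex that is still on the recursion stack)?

Brent→Hilo

DFS from Napa (visiting each vertex's neighbors in the order listed); mark gray on enter, black on exit:
Napa gray
  Ashby gray
    Hilo gray
      Clio gray
        Lodi gray
        Lodi black
        Brent gray
          Brent→Hilo: Hilo is gray → back edge
First back edge: Brent → Hilo.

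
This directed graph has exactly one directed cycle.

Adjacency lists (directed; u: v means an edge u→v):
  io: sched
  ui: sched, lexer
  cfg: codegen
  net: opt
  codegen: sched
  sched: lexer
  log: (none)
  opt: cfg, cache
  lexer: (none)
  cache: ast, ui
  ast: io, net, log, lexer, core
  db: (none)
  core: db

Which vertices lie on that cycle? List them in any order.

ast, net, opt, cache

DFS with gray/black marking from ast:
ast gray
  io gray
    sched gray
      lexer gray
      lexer black
    sched black
  io black
  net gray
    opt gray
      cfg gray
        codegen gray
          codegen→sched: sched black — skip
        codegen black
      cfg black
      cache gray
        cache→ast: ast is gray → back edge
Back edge closes the cycle ast → net → opt → cache → ast; its vertices are {ast, net, opt, cache}.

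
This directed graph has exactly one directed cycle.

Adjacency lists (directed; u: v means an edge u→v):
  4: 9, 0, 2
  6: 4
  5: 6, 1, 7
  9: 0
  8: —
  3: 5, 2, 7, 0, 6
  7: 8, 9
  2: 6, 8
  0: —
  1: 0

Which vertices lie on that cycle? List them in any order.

DFS with gray/black marking from 2:
2 gray
  6 gray
    4 gray
      9 gray
        0 gray
        0 black
      9 black
      4→0: 0 black — skip
      4→2: 2 is gray → back edge
Back edge closes the cycle 2 → 6 → 4 → 2; its vertices are {2, 4, 6}.

2, 4, 6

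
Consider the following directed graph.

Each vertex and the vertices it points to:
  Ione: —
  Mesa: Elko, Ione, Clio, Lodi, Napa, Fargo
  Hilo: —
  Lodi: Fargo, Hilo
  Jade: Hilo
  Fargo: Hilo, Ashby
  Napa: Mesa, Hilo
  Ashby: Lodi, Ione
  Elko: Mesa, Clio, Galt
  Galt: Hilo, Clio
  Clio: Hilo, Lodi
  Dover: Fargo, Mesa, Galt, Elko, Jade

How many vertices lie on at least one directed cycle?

A vertex is on a directed cycle iff it belongs to a strongly connected component of size ≥ 2 (or has a self-loop).
The vertices on cycles are {Elko, Lodi, Mesa, Napa, Ashby, Fargo} — 6 in total.

6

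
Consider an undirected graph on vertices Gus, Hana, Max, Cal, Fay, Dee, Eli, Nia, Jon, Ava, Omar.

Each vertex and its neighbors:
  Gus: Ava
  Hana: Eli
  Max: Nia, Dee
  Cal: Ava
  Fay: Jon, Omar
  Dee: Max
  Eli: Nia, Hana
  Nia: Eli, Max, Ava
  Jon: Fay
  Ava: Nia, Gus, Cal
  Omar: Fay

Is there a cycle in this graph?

DFS, tracking each vertex's parent; an edge to a visited non-parent vertex closes a cycle.
Start from Omar:
visit Omar (parent –)
  visit Fay (parent Omar)
    visit Jon (parent Fay)
      Jon–Fay: parent, skip
    Fay–Omar: parent, skip
visit Gus (parent –)
  visit Ava (parent Gus)
    visit Nia (parent Ava)
      visit Eli (parent Nia)
        Eli–Nia: parent, skip
        visit Hana (parent Eli)
          Hana–Eli: parent, skip
      visit Max (parent Nia)
        Max–Nia: parent, skip
        visit Dee (parent Max)
          Dee–Max: parent, skip
      Nia–Ava: parent, skip
    Ava–Gus: parent, skip
    visit Cal (parent Ava)
      Cal–Ava: parent, skip
No non-parent visited neighbor found — the graph is a forest.

No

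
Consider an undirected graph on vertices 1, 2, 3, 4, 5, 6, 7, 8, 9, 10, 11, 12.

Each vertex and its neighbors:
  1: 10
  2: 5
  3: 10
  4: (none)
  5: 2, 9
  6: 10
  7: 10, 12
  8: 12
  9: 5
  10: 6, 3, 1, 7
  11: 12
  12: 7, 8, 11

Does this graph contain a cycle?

DFS, tracking each vertex's parent; an edge to a visited non-parent vertex closes a cycle.
Start from 11:
visit 11 (parent –)
  visit 12 (parent 11)
    visit 7 (parent 12)
      visit 10 (parent 7)
        visit 6 (parent 10)
          6–10: parent, skip
        visit 3 (parent 10)
          3–10: parent, skip
        visit 1 (parent 10)
          1–10: parent, skip
        10–7: parent, skip
      7–12: parent, skip
    visit 8 (parent 12)
      8–12: parent, skip
    12–11: parent, skip
visit 2 (parent –)
  visit 5 (parent 2)
    5–2: parent, skip
    visit 9 (parent 5)
      9–5: parent, skip
visit 4 (parent –)
No non-parent visited neighbor found — the graph is a forest.

No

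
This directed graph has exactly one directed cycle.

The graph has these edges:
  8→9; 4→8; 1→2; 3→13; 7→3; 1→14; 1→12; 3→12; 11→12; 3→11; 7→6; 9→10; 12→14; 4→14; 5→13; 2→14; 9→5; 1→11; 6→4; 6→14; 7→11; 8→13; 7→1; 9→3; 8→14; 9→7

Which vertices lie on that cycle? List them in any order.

DFS with gray/black marking from 9:
9 gray
  5 gray
    13 gray
    13 black
  5 black
  3 gray
    3→13: 13 black — skip
    12 gray
      14 gray
      14 black
    12 black
    11 gray
      11→12: 12 black — skip
    11 black
  3 black
  10 gray
  10 black
  7 gray
    7→3: 3 black — skip
    1 gray
      1→14: 14 black — skip
      2 gray
        2→14: 14 black — skip
      2 black
      1→11: 11 black — skip
      1→12: 12 black — skip
    1 black
    7→11: 11 black — skip
    6 gray
      4 gray
        8 gray
          8→14: 14 black — skip
          8→13: 13 black — skip
          8→9: 9 is gray → back edge
Back edge closes the cycle 9 → 7 → 6 → 4 → 8 → 9; its vertices are {4, 6, 7, 8, 9}.

4, 6, 7, 8, 9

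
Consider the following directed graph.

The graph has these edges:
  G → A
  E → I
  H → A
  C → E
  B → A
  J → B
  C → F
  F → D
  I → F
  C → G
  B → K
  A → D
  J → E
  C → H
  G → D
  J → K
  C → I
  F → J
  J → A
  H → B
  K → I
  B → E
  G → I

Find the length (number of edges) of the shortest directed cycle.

4

For each vertex v, BFS finds the shortest path from v back to v.
The shortest such closed walk is F → J → E → I → F, length 4.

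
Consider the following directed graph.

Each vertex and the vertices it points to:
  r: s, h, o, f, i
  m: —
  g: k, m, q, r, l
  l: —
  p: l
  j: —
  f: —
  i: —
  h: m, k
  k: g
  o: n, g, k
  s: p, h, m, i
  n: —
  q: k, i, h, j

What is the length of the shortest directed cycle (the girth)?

For each vertex v, BFS finds the shortest path from v back to v.
The shortest such closed walk is g → k → g, length 2.

2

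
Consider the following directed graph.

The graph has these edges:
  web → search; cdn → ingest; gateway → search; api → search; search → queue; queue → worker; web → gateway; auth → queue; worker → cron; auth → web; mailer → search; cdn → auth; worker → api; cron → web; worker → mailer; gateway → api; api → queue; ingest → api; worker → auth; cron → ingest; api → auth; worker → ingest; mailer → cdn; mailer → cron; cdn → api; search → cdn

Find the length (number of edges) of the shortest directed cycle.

For each vertex v, BFS finds the shortest path from v back to v.
The shortest such closed walk is worker → auth → queue → worker, length 3.

3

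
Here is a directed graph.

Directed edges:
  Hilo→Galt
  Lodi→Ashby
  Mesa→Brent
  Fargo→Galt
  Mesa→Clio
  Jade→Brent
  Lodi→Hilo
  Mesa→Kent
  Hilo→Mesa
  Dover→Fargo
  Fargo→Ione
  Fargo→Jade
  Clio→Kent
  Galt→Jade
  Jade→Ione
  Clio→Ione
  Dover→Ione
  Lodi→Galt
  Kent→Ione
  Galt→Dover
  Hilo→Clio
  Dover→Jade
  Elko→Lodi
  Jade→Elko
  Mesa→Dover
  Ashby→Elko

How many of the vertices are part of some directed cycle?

A vertex is on a directed cycle iff it belongs to a strongly connected component of size ≥ 2 (or has a self-loop).
The vertices on cycles are {Elko, Galt, Hilo, Jade, Lodi, Mesa, Ashby, Dover, Fargo} — 9 in total.

9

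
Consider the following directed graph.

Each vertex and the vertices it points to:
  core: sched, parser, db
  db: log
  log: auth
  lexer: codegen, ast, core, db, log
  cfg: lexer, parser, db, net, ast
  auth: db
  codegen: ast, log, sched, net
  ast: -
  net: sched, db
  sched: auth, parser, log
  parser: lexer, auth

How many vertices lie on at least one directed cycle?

9

A vertex is on a directed cycle iff it belongs to a strongly connected component of size ≥ 2 (or has a self-loop).
The vertices on cycles are {db, log, net, auth, core, lexer, sched, parser, codegen} — 9 in total.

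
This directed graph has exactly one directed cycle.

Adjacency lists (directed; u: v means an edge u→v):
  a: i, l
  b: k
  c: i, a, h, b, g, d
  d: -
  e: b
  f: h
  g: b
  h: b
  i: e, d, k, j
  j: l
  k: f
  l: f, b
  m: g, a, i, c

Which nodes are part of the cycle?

DFS with gray/black marking from k:
k gray
  f gray
    h gray
      b gray
        b→k: k is gray → back edge
Back edge closes the cycle k → f → h → b → k; its vertices are {b, f, h, k}.

b, f, h, k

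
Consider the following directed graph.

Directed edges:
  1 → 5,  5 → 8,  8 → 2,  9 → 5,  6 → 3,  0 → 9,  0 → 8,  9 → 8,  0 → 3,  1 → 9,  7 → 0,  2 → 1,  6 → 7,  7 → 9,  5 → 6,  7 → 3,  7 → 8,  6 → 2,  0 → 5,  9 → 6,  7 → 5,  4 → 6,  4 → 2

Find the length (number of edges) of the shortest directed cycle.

3

For each vertex v, BFS finds the shortest path from v back to v.
The shortest such closed walk is 6 → 7 → 9 → 6, length 3.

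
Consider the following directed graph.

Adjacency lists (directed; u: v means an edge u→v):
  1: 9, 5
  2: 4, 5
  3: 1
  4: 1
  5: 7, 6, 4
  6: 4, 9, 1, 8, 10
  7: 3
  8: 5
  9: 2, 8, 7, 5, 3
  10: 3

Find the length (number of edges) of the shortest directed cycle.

3

For each vertex v, BFS finds the shortest path from v back to v.
The shortest such closed walk is 6 → 8 → 5 → 6, length 3.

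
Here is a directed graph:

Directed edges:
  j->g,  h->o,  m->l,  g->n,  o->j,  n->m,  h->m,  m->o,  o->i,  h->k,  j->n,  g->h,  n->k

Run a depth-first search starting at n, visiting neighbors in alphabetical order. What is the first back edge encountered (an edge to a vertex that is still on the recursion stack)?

DFS from n (visiting neighbors in alphabetical order); mark gray on enter, black on exit:
n gray
  k gray
  k black
  m gray
    l gray
    l black
    o gray
      i gray
      i black
      j gray
        g gray
          h gray
            h→k: k black — skip
            h→m: m is gray → back edge
First back edge: h → m.

h->m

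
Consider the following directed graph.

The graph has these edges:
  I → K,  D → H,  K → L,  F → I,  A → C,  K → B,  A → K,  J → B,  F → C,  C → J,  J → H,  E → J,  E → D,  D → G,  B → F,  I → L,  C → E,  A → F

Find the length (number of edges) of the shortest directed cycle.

4

For each vertex v, BFS finds the shortest path from v back to v.
The shortest such closed walk is C → J → B → F → C, length 4.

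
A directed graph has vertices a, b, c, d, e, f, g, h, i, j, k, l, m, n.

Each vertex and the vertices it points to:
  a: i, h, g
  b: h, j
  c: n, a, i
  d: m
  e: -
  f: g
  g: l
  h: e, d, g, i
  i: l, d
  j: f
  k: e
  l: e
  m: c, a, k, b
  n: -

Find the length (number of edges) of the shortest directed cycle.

4

For each vertex v, BFS finds the shortest path from v back to v.
The shortest such closed walk is m → c → i → d → m, length 4.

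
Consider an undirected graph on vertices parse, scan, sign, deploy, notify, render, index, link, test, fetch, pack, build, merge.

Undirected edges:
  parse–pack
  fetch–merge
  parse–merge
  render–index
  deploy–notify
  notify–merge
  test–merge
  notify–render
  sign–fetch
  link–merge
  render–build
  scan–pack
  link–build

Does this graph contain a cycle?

Yes

DFS, tracking each vertex's parent; an edge to a visited non-parent vertex closes a cycle.
Start from build:
visit build (parent –)
  visit render (parent build)
    visit notify (parent render)
      visit merge (parent notify)
        visit test (parent merge)
          test–merge: parent, skip
        visit parse (parent merge)
          parse–merge: parent, skip
          visit pack (parent parse)
            visit scan (parent pack)
              scan–pack: parent, skip
            pack–parse: parent, skip
        merge–notify: parent, skip
        visit link (parent merge)
          link–build: build visited and ≠ parent → cycle
Cycle: build – render – notify – merge – link – build.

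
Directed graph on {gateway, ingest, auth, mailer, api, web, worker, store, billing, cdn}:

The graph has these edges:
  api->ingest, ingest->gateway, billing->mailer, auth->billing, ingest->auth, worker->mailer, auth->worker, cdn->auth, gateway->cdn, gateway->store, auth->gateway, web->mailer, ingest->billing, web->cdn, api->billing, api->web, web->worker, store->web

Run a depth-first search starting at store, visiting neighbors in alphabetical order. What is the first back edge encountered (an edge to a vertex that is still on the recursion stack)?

gateway→cdn

DFS from store (visiting neighbors in alphabetical order); mark gray on enter, black on exit:
store gray
  web gray
    cdn gray
      auth gray
        billing gray
          mailer gray
          mailer black
        billing black
        gateway gray
          gateway→cdn: cdn is gray → back edge
First back edge: gateway → cdn.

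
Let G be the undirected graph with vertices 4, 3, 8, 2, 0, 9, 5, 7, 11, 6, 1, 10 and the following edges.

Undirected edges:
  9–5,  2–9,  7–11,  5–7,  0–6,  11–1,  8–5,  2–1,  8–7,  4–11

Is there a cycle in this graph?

Yes

DFS, tracking each vertex's parent; an edge to a visited non-parent vertex closes a cycle.
Start from 6:
visit 6 (parent –)
  visit 0 (parent 6)
    0–6: parent, skip
visit 4 (parent –)
  visit 11 (parent 4)
    visit 1 (parent 11)
      1–11: parent, skip
      visit 2 (parent 1)
        visit 9 (parent 2)
          9–2: parent, skip
          visit 5 (parent 9)
            5–9: parent, skip
            visit 8 (parent 5)
              8–5: parent, skip
              visit 7 (parent 8)
                7–8: parent, skip
                7–11: 11 visited and ≠ parent → cycle
Cycle: 11 – 1 – 2 – 9 – 5 – 8 – 7 – 11.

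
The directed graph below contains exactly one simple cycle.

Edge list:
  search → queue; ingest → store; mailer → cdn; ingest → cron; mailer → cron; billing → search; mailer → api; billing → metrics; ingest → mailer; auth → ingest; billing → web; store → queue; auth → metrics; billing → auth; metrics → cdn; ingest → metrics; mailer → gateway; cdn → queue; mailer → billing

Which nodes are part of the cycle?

auth, ingest, mailer, billing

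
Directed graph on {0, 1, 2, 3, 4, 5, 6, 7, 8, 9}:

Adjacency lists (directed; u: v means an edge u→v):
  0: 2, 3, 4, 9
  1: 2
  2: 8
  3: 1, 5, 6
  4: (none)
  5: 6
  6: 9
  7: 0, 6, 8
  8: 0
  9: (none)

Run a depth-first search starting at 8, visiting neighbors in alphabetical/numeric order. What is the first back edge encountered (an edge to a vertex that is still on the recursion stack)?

2->8

DFS from 8 (visiting neighbors in alphabetical/numeric order); mark gray on enter, black on exit:
8 gray
  0 gray
    2 gray
      2→8: 8 is gray → back edge
First back edge: 2 → 8.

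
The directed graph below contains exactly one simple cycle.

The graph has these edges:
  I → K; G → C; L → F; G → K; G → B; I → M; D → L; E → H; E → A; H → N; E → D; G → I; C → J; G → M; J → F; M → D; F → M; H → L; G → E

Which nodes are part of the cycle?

DFS with gray/black marking from D:
D gray
  L gray
    F gray
      M gray
        M→D: D is gray → back edge
Back edge closes the cycle D → L → F → M → D; its vertices are {D, F, L, M}.

D, F, L, M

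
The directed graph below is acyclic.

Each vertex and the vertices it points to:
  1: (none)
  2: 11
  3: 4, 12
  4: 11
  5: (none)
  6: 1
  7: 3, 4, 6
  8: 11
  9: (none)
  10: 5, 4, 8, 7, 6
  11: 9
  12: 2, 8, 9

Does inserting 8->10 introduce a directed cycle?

Adding 8→10 creates a cycle iff 10 can already reach 8.
Path from 10: 10 → 8.
So 10 → … → 8 → 10 is a cycle.

Yes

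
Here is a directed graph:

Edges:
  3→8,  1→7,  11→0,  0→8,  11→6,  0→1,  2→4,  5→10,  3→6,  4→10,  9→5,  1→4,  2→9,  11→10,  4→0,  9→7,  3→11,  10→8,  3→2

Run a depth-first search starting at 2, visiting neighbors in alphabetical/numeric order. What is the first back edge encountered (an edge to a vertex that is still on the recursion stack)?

1→4

DFS from 2 (visiting neighbors in alphabetical/numeric order); mark gray on enter, black on exit:
2 gray
  4 gray
    0 gray
      1 gray
        1→4: 4 is gray → back edge
First back edge: 1 → 4.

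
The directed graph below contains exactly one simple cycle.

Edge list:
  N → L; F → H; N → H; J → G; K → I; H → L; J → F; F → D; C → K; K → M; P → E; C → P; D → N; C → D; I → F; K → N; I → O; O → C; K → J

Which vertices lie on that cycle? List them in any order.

DFS with gray/black marking from K:
K gray
  J gray
    G gray
    G black
    F gray
      H gray
        L gray
        L black
      H black
      D gray
        N gray
          N→H: H black — skip
          N→L: L black — skip
        N black
      D black
    F black
  J black
  I gray
    O gray
      C gray
        C→K: K is gray → back edge
Back edge closes the cycle K → I → O → C → K; its vertices are {C, I, K, O}.

C, I, K, O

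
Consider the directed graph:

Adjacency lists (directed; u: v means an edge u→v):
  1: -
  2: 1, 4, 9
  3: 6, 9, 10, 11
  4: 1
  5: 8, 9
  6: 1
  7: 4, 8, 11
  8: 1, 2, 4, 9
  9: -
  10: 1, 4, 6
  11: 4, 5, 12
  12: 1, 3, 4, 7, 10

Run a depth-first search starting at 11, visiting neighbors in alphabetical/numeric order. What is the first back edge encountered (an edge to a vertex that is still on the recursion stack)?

3→11

DFS from 11 (visiting neighbors in alphabetical/numeric order); mark gray on enter, black on exit:
11 gray
  4 gray
    1 gray
    1 black
  4 black
  5 gray
    8 gray
      8→1: 1 black — skip
      2 gray
        2→1: 1 black — skip
        2→4: 4 black — skip
        9 gray
        9 black
      2 black
      8→4: 4 black — skip
      8→9: 9 black — skip
    8 black
    5→9: 9 black — skip
  5 black
  12 gray
    12→1: 1 black — skip
    3 gray
      6 gray
        6→1: 1 black — skip
      6 black
      3→9: 9 black — skip
      10 gray
        10→1: 1 black — skip
        10→4: 4 black — skip
        10→6: 6 black — skip
      10 black
      3→11: 11 is gray → back edge
First back edge: 3 → 11.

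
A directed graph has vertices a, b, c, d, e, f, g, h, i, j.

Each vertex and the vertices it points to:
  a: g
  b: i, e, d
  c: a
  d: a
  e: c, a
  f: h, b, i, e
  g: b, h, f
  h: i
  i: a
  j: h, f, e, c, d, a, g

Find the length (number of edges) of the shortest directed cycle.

4

For each vertex v, BFS finds the shortest path from v back to v.
The shortest such closed walk is g → f → e → a → g, length 4.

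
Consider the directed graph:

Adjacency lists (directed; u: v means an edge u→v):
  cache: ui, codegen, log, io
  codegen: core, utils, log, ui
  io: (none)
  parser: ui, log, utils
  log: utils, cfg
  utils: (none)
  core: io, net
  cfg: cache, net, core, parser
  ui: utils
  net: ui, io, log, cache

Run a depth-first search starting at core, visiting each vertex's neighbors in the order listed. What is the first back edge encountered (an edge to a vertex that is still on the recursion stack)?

codegen→core

DFS from core (visiting each vertex's neighbors in the order listed); mark gray on enter, black on exit:
core gray
  io gray
  io black
  net gray
    ui gray
      utils gray
      utils black
    ui black
    net→io: io black — skip
    log gray
      log→utils: utils black — skip
      cfg gray
        cache gray
          cache→ui: ui black — skip
          codegen gray
            codegen→core: core is gray → back edge
First back edge: codegen → core.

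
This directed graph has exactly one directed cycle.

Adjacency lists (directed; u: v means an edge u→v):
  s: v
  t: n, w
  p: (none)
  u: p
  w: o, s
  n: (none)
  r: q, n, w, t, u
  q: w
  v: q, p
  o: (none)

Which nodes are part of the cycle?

q, s, v, w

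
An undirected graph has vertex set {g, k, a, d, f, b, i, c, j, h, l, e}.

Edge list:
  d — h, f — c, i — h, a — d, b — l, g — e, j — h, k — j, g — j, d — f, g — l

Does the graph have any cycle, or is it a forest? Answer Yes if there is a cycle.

No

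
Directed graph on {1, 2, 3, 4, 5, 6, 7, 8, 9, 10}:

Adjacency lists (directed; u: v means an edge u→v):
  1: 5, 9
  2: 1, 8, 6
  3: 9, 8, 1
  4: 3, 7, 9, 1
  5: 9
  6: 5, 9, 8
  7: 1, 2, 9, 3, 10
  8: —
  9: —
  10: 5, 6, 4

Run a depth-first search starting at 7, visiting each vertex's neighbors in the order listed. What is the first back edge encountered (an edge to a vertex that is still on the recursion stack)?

DFS from 7 (visiting each vertex's neighbors in the order listed); mark gray on enter, black on exit:
7 gray
  1 gray
    5 gray
      9 gray
      9 black
    5 black
    1→9: 9 black — skip
  1 black
  2 gray
    2→1: 1 black — skip
    8 gray
    8 black
    6 gray
      6→5: 5 black — skip
      6→9: 9 black — skip
      6→8: 8 black — skip
    6 black
  2 black
  7→9: 9 black — skip
  3 gray
    3→9: 9 black — skip
    3→8: 8 black — skip
    3→1: 1 black — skip
  3 black
  10 gray
    10→5: 5 black — skip
    10→6: 6 black — skip
    4 gray
      4→3: 3 black — skip
      4→7: 7 is gray → back edge
First back edge: 4 → 7.

4->7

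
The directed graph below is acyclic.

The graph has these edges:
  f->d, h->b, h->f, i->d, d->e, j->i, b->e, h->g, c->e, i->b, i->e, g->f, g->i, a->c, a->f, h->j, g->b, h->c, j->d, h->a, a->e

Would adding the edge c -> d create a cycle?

Adding c→d creates a cycle iff d can already reach c.
Explore from d: no path reaches c. The graph stays acyclic.

No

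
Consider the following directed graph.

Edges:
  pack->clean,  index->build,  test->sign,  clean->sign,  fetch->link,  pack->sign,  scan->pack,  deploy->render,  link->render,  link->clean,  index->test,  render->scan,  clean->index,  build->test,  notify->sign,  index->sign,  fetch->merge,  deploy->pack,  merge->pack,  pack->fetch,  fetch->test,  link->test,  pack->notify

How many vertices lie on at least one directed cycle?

6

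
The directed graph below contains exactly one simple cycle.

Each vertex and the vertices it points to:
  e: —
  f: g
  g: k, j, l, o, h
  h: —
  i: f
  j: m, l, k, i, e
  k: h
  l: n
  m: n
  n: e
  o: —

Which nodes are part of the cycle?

DFS with gray/black marking from i:
i gray
  f gray
    g gray
      k gray
        h gray
        h black
      k black
      j gray
        m gray
          n gray
            e gray
            e black
          n black
        m black
        l gray
          l→n: n black — skip
        l black
        j→k: k black — skip
        j→i: i is gray → back edge
Back edge closes the cycle i → f → g → j → i; its vertices are {f, g, i, j}.

f, g, i, j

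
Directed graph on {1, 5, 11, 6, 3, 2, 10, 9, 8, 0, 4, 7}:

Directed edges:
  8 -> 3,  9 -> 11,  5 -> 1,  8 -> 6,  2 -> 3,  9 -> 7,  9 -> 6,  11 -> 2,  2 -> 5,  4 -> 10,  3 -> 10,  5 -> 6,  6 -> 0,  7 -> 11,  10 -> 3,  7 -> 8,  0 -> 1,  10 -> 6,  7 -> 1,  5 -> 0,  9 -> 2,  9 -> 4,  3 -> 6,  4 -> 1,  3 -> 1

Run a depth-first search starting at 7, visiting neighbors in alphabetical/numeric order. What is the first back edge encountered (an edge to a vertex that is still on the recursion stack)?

10→3

DFS from 7 (visiting neighbors in alphabetical/numeric order); mark gray on enter, black on exit:
7 gray
  1 gray
  1 black
  8 gray
    3 gray
      3→1: 1 black — skip
      6 gray
        0 gray
          0→1: 1 black — skip
        0 black
      6 black
      10 gray
        10→3: 3 is gray → back edge
First back edge: 10 → 3.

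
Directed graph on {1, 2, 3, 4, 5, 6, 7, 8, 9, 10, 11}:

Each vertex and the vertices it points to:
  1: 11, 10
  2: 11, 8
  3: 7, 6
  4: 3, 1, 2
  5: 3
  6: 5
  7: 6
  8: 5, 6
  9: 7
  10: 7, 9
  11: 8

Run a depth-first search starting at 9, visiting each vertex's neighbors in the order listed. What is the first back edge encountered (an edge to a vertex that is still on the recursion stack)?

3->7

DFS from 9 (visiting each vertex's neighbors in the order listed); mark gray on enter, black on exit:
9 gray
  7 gray
    6 gray
      5 gray
        3 gray
          3→7: 7 is gray → back edge
First back edge: 3 → 7.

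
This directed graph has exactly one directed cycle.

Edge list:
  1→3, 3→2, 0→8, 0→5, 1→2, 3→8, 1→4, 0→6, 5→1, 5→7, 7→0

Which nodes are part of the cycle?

DFS with gray/black marking from 5:
5 gray
  7 gray
    0 gray
      6 gray
      6 black
      8 gray
      8 black
      0→5: 5 is gray → back edge
Back edge closes the cycle 5 → 7 → 0 → 5; its vertices are {0, 5, 7}.

0, 5, 7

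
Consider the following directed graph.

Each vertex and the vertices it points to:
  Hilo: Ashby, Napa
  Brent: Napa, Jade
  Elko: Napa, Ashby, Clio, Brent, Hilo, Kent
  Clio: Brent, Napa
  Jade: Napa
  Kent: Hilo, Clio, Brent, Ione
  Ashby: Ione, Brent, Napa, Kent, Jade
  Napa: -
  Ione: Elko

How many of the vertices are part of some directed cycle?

5

A vertex is on a directed cycle iff it belongs to a strongly connected component of size ≥ 2 (or has a self-loop).
The vertices on cycles are {Elko, Hilo, Ione, Kent, Ashby} — 5 in total.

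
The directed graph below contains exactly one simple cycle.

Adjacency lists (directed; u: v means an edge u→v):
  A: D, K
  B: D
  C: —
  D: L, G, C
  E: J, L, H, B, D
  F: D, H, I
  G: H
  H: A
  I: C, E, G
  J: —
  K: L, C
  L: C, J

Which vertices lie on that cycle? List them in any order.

DFS with gray/black marking from G:
G gray
  H gray
    A gray
      D gray
        L gray
          C gray
          C black
          J gray
          J black
        L black
        D→G: G is gray → back edge
Back edge closes the cycle G → H → A → D → G; its vertices are {A, D, G, H}.

A, D, G, H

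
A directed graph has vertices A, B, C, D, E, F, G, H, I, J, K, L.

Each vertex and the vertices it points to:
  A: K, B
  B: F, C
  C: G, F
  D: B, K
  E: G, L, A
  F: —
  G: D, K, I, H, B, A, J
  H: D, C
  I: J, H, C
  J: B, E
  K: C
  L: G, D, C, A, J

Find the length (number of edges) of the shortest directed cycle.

3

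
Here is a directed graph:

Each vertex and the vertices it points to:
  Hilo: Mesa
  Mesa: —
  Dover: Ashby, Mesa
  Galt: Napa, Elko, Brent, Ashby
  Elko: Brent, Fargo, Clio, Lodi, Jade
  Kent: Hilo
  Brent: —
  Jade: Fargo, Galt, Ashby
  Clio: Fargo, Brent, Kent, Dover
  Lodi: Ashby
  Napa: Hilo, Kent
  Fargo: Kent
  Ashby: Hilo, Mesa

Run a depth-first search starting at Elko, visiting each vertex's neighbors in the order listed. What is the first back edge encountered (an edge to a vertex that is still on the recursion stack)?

DFS from Elko (visiting each vertex's neighbors in the order listed); mark gray on enter, black on exit:
Elko gray
  Brent gray
  Brent black
  Fargo gray
    Kent gray
      Hilo gray
        Mesa gray
        Mesa black
      Hilo black
    Kent black
  Fargo black
  Clio gray
    Clio→Fargo: Fargo black — skip
    Clio→Brent: Brent black — skip
    Clio→Kent: Kent black — skip
    Dover gray
      Ashby gray
        Ashby→Hilo: Hilo black — skip
        Ashby→Mesa: Mesa black — skip
      Ashby black
      Dover→Mesa: Mesa black — skip
    Dover black
  Clio black
  Lodi gray
    Lodi→Ashby: Ashby black — skip
  Lodi black
  Jade gray
    Jade→Fargo: Fargo black — skip
    Galt gray
      Napa gray
        Napa→Hilo: Hilo black — skip
        Napa→Kent: Kent black — skip
      Napa black
      Galt→Elko: Elko is gray → back edge
First back edge: Galt → Elko.

Galt->Elko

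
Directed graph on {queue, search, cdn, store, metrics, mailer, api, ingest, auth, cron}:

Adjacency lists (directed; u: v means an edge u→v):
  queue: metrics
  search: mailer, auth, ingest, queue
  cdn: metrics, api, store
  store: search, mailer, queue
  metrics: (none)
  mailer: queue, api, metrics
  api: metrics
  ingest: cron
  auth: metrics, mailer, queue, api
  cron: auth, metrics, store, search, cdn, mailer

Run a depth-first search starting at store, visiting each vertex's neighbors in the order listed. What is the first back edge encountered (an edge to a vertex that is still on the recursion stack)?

cron→store

DFS from store (visiting each vertex's neighbors in the order listed); mark gray on enter, black on exit:
store gray
  search gray
    mailer gray
      queue gray
        metrics gray
        metrics black
      queue black
      api gray
        api→metrics: metrics black — skip
      api black
      mailer→metrics: metrics black — skip
    mailer black
    auth gray
      auth→metrics: metrics black — skip
      auth→mailer: mailer black — skip
      auth→queue: queue black — skip
      auth→api: api black — skip
    auth black
    ingest gray
      cron gray
        cron→auth: auth black — skip
        cron→metrics: metrics black — skip
        cron→store: store is gray → back edge
First back edge: cron → store.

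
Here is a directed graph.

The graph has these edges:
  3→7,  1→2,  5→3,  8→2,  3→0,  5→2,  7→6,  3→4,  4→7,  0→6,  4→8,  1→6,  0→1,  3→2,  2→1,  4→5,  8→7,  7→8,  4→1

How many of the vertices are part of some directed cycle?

A vertex is on a directed cycle iff it belongs to a strongly connected component of size ≥ 2 (or has a self-loop).
The vertices on cycles are {1, 2, 3, 4, 5, 7, 8} — 7 in total.

7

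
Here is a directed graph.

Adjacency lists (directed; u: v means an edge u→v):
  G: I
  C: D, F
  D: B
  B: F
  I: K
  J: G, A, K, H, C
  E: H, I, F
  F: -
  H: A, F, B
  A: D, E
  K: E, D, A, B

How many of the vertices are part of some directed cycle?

A vertex is on a directed cycle iff it belongs to a strongly connected component of size ≥ 2 (or has a self-loop).
The vertices on cycles are {A, E, H, I, K} — 5 in total.

5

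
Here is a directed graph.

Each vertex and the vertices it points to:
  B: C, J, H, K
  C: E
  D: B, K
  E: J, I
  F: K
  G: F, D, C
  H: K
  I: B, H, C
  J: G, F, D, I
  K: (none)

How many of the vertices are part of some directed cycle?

A vertex is on a directed cycle iff it belongs to a strongly connected component of size ≥ 2 (or has a self-loop).
The vertices on cycles are {B, C, D, E, G, I, J} — 7 in total.

7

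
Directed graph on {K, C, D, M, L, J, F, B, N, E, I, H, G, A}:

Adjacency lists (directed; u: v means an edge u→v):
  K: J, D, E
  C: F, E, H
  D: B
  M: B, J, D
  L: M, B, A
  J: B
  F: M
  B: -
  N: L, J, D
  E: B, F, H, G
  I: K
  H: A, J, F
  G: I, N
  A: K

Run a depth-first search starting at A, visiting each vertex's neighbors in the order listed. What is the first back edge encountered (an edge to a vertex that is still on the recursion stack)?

DFS from A (visiting each vertex's neighbors in the order listed); mark gray on enter, black on exit:
A gray
  K gray
    J gray
      B gray
      B black
    J black
    D gray
      D→B: B black — skip
    D black
    E gray
      E→B: B black — skip
      F gray
        M gray
          M→B: B black — skip
          M→J: J black — skip
          M→D: D black — skip
        M black
      F black
      H gray
        H→A: A is gray → back edge
First back edge: H → A.

H→A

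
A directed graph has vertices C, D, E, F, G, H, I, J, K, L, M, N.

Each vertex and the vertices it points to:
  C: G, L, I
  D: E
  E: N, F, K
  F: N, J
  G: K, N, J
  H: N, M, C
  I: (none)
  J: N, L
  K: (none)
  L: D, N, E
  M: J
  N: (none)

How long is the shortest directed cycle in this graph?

4

For each vertex v, BFS finds the shortest path from v back to v.
The shortest such closed walk is L → E → F → J → L, length 4.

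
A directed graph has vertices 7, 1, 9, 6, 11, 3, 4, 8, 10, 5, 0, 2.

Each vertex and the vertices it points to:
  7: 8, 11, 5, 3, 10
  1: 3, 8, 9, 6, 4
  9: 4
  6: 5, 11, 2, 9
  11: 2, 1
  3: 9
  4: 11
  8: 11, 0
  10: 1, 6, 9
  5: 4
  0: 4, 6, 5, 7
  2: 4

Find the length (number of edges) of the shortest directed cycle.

3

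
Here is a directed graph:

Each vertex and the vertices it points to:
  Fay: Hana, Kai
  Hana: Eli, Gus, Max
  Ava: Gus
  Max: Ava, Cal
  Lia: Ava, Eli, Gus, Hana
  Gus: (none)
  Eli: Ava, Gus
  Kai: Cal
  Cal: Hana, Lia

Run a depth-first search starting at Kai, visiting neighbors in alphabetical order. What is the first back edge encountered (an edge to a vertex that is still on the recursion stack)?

Max->Cal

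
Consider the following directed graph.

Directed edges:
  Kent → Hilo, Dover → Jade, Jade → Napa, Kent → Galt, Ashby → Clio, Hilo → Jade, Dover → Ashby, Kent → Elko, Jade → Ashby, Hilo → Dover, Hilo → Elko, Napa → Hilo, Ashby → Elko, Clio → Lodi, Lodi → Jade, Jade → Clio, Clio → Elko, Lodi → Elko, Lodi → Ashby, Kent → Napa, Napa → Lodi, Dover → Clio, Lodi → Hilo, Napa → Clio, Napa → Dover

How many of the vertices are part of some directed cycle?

7

A vertex is on a directed cycle iff it belongs to a strongly connected component of size ≥ 2 (or has a self-loop).
The vertices on cycles are {Clio, Hilo, Jade, Lodi, Napa, Ashby, Dover} — 7 in total.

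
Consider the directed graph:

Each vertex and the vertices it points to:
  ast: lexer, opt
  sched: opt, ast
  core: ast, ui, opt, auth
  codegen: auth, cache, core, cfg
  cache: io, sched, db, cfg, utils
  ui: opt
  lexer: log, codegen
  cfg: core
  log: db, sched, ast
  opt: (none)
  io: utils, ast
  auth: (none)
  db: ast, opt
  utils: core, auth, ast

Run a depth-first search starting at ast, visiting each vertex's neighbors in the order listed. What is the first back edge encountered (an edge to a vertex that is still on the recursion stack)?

db->ast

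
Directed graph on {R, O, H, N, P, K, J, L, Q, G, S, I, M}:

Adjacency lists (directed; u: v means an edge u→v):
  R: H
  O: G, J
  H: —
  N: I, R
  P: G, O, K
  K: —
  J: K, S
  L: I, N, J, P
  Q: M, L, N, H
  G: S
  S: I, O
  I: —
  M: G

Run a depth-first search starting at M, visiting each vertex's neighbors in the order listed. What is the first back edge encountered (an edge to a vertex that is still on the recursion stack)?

DFS from M (visiting each vertex's neighbors in the order listed); mark gray on enter, black on exit:
M gray
  G gray
    S gray
      I gray
      I black
      O gray
        O→G: G is gray → back edge
First back edge: O → G.

O->G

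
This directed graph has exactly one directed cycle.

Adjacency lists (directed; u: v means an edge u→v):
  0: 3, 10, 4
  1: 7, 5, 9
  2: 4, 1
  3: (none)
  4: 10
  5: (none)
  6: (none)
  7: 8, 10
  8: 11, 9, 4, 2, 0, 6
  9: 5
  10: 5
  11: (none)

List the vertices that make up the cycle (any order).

DFS with gray/black marking from 8:
8 gray
  11 gray
  11 black
  9 gray
    5 gray
    5 black
  9 black
  4 gray
    10 gray
      10→5: 5 black — skip
    10 black
  4 black
  2 gray
    2→4: 4 black — skip
    1 gray
      7 gray
        7→8: 8 is gray → back edge
Back edge closes the cycle 8 → 2 → 1 → 7 → 8; its vertices are {1, 2, 7, 8}.

1, 2, 7, 8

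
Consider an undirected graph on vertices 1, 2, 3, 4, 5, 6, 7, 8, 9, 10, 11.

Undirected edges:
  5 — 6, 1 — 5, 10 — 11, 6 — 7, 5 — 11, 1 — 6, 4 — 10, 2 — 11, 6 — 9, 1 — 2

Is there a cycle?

DFS, tracking each vertex's parent; an edge to a visited non-parent vertex closes a cycle.
Start from 6:
visit 6 (parent –)
  visit 5 (parent 6)
    5–6: parent, skip
    visit 11 (parent 5)
      visit 10 (parent 11)
        visit 4 (parent 10)
          4–10: parent, skip
        10–11: parent, skip
      11–5: parent, skip
      visit 2 (parent 11)
        2–11: parent, skip
        visit 1 (parent 2)
          1–2: parent, skip
          1–6: 6 visited and ≠ parent → cycle
Cycle: 6 – 5 – 11 – 2 – 1 – 6.

Yes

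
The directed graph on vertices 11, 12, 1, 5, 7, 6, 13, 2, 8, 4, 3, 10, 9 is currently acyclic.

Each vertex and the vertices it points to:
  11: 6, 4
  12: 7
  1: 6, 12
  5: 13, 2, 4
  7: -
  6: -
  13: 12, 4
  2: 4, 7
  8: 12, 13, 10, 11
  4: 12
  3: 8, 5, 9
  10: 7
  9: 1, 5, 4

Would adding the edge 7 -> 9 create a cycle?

Adding 7→9 creates a cycle iff 9 can already reach 7.
Path from 9: 9 → 1 → 12 → 7.
So 9 → … → 7 → 9 is a cycle.

Yes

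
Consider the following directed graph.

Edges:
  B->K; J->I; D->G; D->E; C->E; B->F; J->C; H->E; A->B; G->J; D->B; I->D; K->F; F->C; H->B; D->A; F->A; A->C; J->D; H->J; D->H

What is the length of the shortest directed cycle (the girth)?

For each vertex v, BFS finds the shortest path from v back to v.
The shortest such closed walk is D → H → J → D, length 3.

3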